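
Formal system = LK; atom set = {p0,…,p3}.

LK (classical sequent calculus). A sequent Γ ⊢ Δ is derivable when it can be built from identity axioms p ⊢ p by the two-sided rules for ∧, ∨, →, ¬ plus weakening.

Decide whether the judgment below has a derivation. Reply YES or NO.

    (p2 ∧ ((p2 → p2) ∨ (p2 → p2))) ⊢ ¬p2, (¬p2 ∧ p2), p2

Derivation (root first):
[∧L] (p2 ∧ ((p2 → p2) ∨ (p2 → p2))) ⊢ ¬p2, (¬p2 ∧ p2), p2
  [∨L] p2, ((p2 → p2) ∨ (p2 → p2)) ⊢ ¬p2, (¬p2 ∧ p2), p2
    [∧R] p2, (p2 → p2) ⊢ p2, (¬p2 ∧ p2)
      [¬R]  ⊢ p2, ¬p2
        [Ax] p2 ⊢ p2
      [→L] p2, (p2 → p2) ⊢ p2
        [Ax] p2 ⊢ p2
        [Ax] p2 ⊢ p2
    [¬R] (p2 → p2) ⊢ p2, ¬p2
      [→L] p2, (p2 → p2) ⊢ p2
        [Ax] p2 ⊢ p2
        [Ax] p2 ⊢ p2

Result: YES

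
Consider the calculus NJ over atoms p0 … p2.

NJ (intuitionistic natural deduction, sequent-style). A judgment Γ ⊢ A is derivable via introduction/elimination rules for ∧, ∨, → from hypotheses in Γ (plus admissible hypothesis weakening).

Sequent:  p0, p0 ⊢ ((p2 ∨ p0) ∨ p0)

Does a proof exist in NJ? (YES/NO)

Derivation (root first):
[Wk] p0, p0 ⊢ ((p2 ∨ p0) ∨ p0)
  [∨I₁] p0 ⊢ ((p2 ∨ p0) ∨ p0)
    [∨I₂] p0 ⊢ (p2 ∨ p0)
      [Ax] p0 ⊢ p0

Result: YES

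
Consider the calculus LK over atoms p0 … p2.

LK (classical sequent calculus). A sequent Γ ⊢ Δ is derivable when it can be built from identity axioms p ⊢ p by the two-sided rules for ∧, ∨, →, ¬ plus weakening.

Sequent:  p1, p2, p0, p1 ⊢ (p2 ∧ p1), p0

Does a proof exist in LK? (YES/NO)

Derivation trace:
[WR] p1, p2, p0, p1 ⊢ (p2 ∧ p1), p0
  [WL] p1, p2, p0, p1 ⊢ (p2 ∧ p1)
    [∧R] p1, p2, p0 ⊢ (p2 ∧ p1)
      [WL] p2, p0 ⊢ p2
        [Ax] p2 ⊢ p2
      [Ax] p1 ⊢ p1

Result: YES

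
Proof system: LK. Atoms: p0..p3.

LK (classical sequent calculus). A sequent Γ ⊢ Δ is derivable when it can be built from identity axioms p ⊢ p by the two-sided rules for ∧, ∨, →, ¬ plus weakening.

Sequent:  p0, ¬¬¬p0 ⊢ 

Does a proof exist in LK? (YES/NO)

Proof tree:
[¬L] p0, ¬¬¬p0 ⊢ 
  [¬R] p0 ⊢ ¬¬p0
    [¬L] p0, ¬p0 ⊢ 
      [Ax] p0 ⊢ p0

Result: YES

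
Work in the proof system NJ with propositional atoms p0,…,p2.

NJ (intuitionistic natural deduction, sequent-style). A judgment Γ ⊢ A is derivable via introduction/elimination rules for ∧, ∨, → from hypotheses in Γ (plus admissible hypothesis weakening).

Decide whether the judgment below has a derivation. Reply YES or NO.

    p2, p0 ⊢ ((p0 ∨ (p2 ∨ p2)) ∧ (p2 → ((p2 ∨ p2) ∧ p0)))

Proof tree:
[∧I] p2, p0 ⊢ ((p0 ∨ (p2 ∨ p2)) ∧ (p2 → ((p2 ∨ p2) ∧ p0)))
  [∨I₂] p2 ⊢ (p0 ∨ (p2 ∨ p2))
    [∨I₁] p2 ⊢ (p2 ∨ p2)
      [Ax] p2 ⊢ p2
  [→I] p0 ⊢ (p2 → ((p2 ∨ p2) ∧ p0))
    [∧I] p2, p0 ⊢ ((p2 ∨ p2) ∧ p0)
      [∨I₁] p2 ⊢ (p2 ∨ p2)
        [Ax] p2 ⊢ p2
      [Ax] p0 ⊢ p0

Result: YES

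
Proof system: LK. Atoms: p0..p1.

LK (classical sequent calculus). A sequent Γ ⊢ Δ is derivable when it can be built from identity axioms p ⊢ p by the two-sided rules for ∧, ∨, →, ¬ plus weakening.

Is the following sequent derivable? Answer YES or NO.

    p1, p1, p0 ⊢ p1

Derivation (root first):
[WL] p1, p1, p0 ⊢ p1
  [WL] p1, p1 ⊢ p1
    [Ax] p1 ⊢ p1

Result: YES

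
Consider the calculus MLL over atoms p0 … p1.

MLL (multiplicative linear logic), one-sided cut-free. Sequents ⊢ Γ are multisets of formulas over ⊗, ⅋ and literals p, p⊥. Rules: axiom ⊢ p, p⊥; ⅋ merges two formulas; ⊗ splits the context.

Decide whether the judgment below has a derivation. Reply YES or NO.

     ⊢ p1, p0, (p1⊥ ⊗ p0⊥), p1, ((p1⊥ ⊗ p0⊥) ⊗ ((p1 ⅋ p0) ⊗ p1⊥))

Derivation (root first):
[⊗]  ⊢ p1, p0, (p1⊥ ⊗ p0⊥), p1, ((p1⊥ ⊗ p0⊥) ⊗ ((p1 ⅋ p0) ⊗ p1⊥))
  [⊗]  ⊢ p1, p0, (p1⊥ ⊗ p0⊥)
    [Ax]  ⊢ p1, p1⊥
    [Ax]  ⊢ p0, p0⊥
  [⊗]  ⊢ (p1⊥ ⊗ p0⊥), p1, ((p1 ⅋ p0) ⊗ p1⊥)
    [⅋]  ⊢ (p1⊥ ⊗ p0⊥), (p1 ⅋ p0)
      [⊗]  ⊢ p1, p0, (p1⊥ ⊗ p0⊥)
        [Ax]  ⊢ p1, p1⊥
        [Ax]  ⊢ p0, p0⊥
    [Ax]  ⊢ p1, p1⊥

Result: YES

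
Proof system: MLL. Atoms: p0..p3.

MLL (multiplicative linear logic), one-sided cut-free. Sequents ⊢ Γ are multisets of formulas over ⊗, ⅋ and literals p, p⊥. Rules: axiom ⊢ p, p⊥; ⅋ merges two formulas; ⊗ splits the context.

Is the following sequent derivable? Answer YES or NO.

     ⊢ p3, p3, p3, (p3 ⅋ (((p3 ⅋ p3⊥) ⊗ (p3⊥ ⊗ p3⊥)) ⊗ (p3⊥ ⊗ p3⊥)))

Derivation (root first):
[⅋]  ⊢ p3, p3, p3, (p3 ⅋ (((p3 ⅋ p3⊥) ⊗ (p3⊥ ⊗ p3⊥)) ⊗ (p3⊥ ⊗ p3⊥)))
  [⊗]  ⊢ p3, p3, p3, p3, (((p3 ⅋ p3⊥) ⊗ (p3⊥ ⊗ p3⊥)) ⊗ (p3⊥ ⊗ p3⊥))
    [⊗]  ⊢ p3, p3, ((p3 ⅋ p3⊥) ⊗ (p3⊥ ⊗ p3⊥))
      [⅋]  ⊢ (p3 ⅋ p3⊥)
        [Ax]  ⊢ p3, p3⊥
      [⊗]  ⊢ p3, p3, (p3⊥ ⊗ p3⊥)
        [Ax]  ⊢ p3, p3⊥
        [Ax]  ⊢ p3, p3⊥
    [⊗]  ⊢ p3, p3, (p3⊥ ⊗ p3⊥)
      [Ax]  ⊢ p3, p3⊥
      [Ax]  ⊢ p3, p3⊥

Result: YES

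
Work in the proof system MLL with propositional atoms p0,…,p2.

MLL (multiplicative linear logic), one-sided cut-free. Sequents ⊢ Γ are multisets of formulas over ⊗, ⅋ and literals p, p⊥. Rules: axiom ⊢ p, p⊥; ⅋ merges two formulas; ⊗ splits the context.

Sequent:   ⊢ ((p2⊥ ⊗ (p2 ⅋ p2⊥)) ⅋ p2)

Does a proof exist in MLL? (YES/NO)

Proof tree:
[⅋]  ⊢ ((p2⊥ ⊗ (p2 ⅋ p2⊥)) ⅋ p2)
  [⊗]  ⊢ p2, (p2⊥ ⊗ (p2 ⅋ p2⊥))
    [Ax]  ⊢ p2, p2⊥
    [⅋]  ⊢ (p2 ⅋ p2⊥)
      [Ax]  ⊢ p2, p2⊥

Result: YES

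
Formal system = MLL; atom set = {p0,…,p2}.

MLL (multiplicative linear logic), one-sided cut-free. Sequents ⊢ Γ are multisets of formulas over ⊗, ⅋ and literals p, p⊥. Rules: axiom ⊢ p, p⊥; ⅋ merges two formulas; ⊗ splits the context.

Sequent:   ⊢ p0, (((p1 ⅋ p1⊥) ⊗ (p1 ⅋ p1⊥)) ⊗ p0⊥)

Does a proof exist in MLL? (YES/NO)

Derivation trace:
[⊗]  ⊢ p0, (((p1 ⅋ p1⊥) ⊗ (p1 ⅋ p1⊥)) ⊗ p0⊥)
  [⊗]  ⊢ ((p1 ⅋ p1⊥) ⊗ (p1 ⅋ p1⊥))
    [⅋]  ⊢ (p1 ⅋ p1⊥)
      [Ax]  ⊢ p1, p1⊥
    [⅋]  ⊢ (p1 ⅋ p1⊥)
      [Ax]  ⊢ p1, p1⊥
  [Ax]  ⊢ p0, p0⊥

Result: YES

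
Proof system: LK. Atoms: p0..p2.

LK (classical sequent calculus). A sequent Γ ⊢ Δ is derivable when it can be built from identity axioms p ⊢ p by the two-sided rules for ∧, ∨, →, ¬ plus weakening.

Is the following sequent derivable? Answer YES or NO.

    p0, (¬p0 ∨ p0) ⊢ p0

Derivation trace:
[∨L] p0, (¬p0 ∨ p0) ⊢ p0
  [¬L] p0, ¬p0 ⊢ 
    [Ax] p0 ⊢ p0
  [Ax] p0 ⊢ p0

Result: YES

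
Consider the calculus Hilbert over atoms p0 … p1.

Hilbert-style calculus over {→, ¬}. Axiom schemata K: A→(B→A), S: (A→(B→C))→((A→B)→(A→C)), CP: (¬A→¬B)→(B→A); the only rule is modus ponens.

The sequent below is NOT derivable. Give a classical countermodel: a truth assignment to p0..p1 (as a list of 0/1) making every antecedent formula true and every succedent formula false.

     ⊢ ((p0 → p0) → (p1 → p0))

Enumerate valuations to refute Γ ⊢ Δ:
  v=00: Γ:[] Δ:[((p0 → p0) → (p1 → p0))=T] refutes=False
  v=01: Γ:[] Δ:[((p0 → p0) → (p1 → p0))=F] refutes=True  ← countermodel

Result: [0, 1]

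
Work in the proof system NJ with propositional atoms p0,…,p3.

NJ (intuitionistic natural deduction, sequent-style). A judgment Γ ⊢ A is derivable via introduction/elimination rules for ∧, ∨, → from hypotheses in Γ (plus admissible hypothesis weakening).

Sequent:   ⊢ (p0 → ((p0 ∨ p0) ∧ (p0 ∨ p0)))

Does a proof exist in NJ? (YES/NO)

Derivation (root first):
[→I]  ⊢ (p0 → ((p0 ∨ p0) ∧ (p0 ∨ p0)))
  [∧I] p0 ⊢ ((p0 ∨ p0) ∧ (p0 ∨ p0))
    [∨I₁] p0 ⊢ (p0 ∨ p0)
      [Ax] p0 ⊢ p0
    [∨I₁] p0 ⊢ (p0 ∨ p0)
      [Ax] p0 ⊢ p0

Result: YES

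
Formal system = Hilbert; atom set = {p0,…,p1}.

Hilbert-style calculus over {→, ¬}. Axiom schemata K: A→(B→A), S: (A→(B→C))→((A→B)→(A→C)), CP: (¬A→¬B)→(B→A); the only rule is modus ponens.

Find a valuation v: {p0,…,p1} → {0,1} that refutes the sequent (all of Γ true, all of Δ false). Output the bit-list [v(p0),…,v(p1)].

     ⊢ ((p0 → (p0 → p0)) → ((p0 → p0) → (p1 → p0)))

Truth-table refutation:
  v=00: Γ:[] Δ:[((p0 → (p0 → p0)) → ((p0 → p0) → (p1 → p0)))=T] refutes=False
  v=01: Γ:[] Δ:[((p0 → (p0 → p0)) → ((p0 → p0) → (p1 → p0)))=F] refutes=True  ← countermodel

Result: [0, 1]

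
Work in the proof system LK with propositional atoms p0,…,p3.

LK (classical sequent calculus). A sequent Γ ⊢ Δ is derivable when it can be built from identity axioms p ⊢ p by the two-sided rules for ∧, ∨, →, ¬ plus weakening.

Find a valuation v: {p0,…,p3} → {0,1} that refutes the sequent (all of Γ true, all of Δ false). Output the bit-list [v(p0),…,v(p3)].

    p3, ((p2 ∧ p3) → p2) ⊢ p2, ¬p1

Truth-table refutation:
  v=0000: Γ:[p3=F, ((p2 ∧ p3) → p2)=T] Δ:[p2=F, ¬p1=T] refutes=False
  v=0001: Γ:[p3=T, ((p2 ∧ p3) → p2)=T] Δ:[p2=F, ¬p1=T] refutes=False
  v=0010: Γ:[p3=F, ((p2 ∧ p3) → p2)=T] Δ:[p2=T, ¬p1=T] refutes=False
  v=0011: Γ:[p3=T, ((p2 ∧ p3) → p2)=T] Δ:[p2=T, ¬p1=T] refutes=False
  v=0100: Γ:[p3=F, ((p2 ∧ p3) → p2)=T] Δ:[p2=F, ¬p1=F] refutes=False
  v=0101: Γ:[p3=T, ((p2 ∧ p3) → p2)=T] Δ:[p2=F, ¬p1=F] refutes=True  ← countermodel

Result: [0, 1, 0, 1]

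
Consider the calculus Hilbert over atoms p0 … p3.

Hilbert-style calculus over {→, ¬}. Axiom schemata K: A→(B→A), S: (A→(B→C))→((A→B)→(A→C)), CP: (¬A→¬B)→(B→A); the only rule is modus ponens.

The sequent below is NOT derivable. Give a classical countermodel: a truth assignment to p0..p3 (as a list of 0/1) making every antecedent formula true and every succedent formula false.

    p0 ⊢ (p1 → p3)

Search for a countermodel by truth-table:
  v=0000: Γ:[p0=F] Δ:[(p1 → p3)=T] refutes=False
  v=0001: Γ:[p0=F] Δ:[(p1 → p3)=T] refutes=False
  v=0010: Γ:[p0=F] Δ:[(p1 → p3)=T] refutes=False
  v=0011: Γ:[p0=F] Δ:[(p1 → p3)=T] refutes=False
  v=0100: Γ:[p0=F] Δ:[(p1 → p3)=F] refutes=False
  v=0101: Γ:[p0=F] Δ:[(p1 → p3)=T] refutes=False
  v=0110: Γ:[p0=F] Δ:[(p1 → p3)=F] refutes=False
  v=0111: Γ:[p0=F] Δ:[(p1 → p3)=T] refutes=False
  v=1000: Γ:[p0=T] Δ:[(p1 → p3)=T] refutes=False
  v=1001: Γ:[p0=T] Δ:[(p1 → p3)=T] refutes=False
  v=1010: Γ:[p0=T] Δ:[(p1 → p3)=T] refutes=False
  v=1011: Γ:[p0=T] Δ:[(p1 → p3)=T] refutes=False
  v=1100: Γ:[p0=T] Δ:[(p1 → p3)=F] refutes=True  ← countermodel

Result: [1, 1, 0, 0]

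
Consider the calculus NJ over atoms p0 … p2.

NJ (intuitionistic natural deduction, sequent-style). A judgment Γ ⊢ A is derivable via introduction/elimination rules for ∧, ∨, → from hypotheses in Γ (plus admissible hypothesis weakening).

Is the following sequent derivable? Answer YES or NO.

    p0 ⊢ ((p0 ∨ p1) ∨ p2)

Derivation trace:
[∨I₁] p0 ⊢ ((p0 ∨ p1) ∨ p2)
  [∨I₁] p0 ⊢ (p0 ∨ p1)
    [Ax] p0 ⊢ p0

Result: YES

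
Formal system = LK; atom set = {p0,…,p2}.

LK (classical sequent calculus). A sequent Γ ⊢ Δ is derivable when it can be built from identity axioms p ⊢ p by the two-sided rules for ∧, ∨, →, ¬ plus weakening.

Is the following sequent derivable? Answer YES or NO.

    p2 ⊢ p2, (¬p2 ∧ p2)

Derivation trace:
[∧R] p2 ⊢ p2, (¬p2 ∧ p2)
  [¬R]  ⊢ p2, ¬p2
    [Ax] p2 ⊢ p2
  [Ax] p2 ⊢ p2

Result: YES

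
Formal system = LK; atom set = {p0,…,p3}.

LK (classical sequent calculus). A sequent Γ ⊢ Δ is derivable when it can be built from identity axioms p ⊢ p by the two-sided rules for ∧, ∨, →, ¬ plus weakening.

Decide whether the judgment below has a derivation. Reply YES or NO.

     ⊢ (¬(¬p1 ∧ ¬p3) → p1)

Truth-table refutation:
  v=0000: Γ:[] Δ:[(¬(¬p1 ∧ ¬p3) → p1)=T] refutes=False
  v=0001: Γ:[] Δ:[(¬(¬p1 ∧ ¬p3) → p1)=F] refutes=True  ← countermodel

Result: NO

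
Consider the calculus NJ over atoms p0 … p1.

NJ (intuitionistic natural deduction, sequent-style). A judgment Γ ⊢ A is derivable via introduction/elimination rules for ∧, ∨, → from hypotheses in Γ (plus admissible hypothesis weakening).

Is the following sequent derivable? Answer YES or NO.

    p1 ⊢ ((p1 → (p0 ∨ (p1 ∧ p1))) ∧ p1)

Derivation (root first):
[∧I] p1 ⊢ ((p1 → (p0 ∨ (p1 ∧ p1))) ∧ p1)
  [→I]  ⊢ (p1 → (p0 ∨ (p1 ∧ p1)))
    [∨I₂] p1 ⊢ (p0 ∨ (p1 ∧ p1))
      [∧I] p1 ⊢ (p1 ∧ p1)
        [Ax] p1 ⊢ p1
        [Ax] p1 ⊢ p1
  [Ax] p1 ⊢ p1

Result: YES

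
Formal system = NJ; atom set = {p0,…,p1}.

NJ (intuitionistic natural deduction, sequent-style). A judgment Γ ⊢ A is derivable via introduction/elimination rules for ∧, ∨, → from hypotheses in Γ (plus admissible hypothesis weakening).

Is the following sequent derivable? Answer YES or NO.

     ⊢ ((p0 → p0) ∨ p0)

Derivation (root first):
[∨I₁]  ⊢ ((p0 → p0) ∨ p0)
  [→I]  ⊢ (p0 → p0)
    [Ax] p0 ⊢ p0

Result: YES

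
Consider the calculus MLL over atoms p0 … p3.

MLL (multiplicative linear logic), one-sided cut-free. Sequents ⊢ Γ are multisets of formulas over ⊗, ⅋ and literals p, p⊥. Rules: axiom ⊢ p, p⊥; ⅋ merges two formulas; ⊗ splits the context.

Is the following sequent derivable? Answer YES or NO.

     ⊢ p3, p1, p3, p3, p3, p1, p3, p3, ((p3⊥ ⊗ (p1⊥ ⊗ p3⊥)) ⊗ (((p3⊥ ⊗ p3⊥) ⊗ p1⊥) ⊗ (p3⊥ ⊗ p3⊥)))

Derivation (root first):
[⊗]  ⊢ p3, p1, p3, p3, p3, p1, p3, p3, ((p3⊥ ⊗ (p1⊥ ⊗ p3⊥)) ⊗ (((p3⊥ ⊗ p3⊥) ⊗ p1⊥) ⊗ (p3⊥ ⊗ p3⊥)))
  [⊗]  ⊢ p3, p1, p3, (p3⊥ ⊗ (p1⊥ ⊗ p3⊥))
    [Ax]  ⊢ p3, p3⊥
    [⊗]  ⊢ p1, p3, (p1⊥ ⊗ p3⊥)
      [Ax]  ⊢ p1, p1⊥
      [Ax]  ⊢ p3, p3⊥
  [⊗]  ⊢ p3, p3, p1, p3, p3, (((p3⊥ ⊗ p3⊥) ⊗ p1⊥) ⊗ (p3⊥ ⊗ p3⊥))
    [⊗]  ⊢ p3, p3, p1, ((p3⊥ ⊗ p3⊥) ⊗ p1⊥)
      [⊗]  ⊢ p3, p3, (p3⊥ ⊗ p3⊥)
        [Ax]  ⊢ p3, p3⊥
        [Ax]  ⊢ p3, p3⊥
      [Ax]  ⊢ p1, p1⊥
    [⊗]  ⊢ p3, p3, (p3⊥ ⊗ p3⊥)
      [Ax]  ⊢ p3, p3⊥
      [Ax]  ⊢ p3, p3⊥

Result: YES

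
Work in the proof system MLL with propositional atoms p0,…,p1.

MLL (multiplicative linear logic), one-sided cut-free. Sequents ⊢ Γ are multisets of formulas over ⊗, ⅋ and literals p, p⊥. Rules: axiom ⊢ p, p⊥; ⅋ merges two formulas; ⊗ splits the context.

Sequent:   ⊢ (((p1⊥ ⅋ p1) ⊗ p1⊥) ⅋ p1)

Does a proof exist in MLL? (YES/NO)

Proof tree:
[⅋]  ⊢ (((p1⊥ ⅋ p1) ⊗ p1⊥) ⅋ p1)
  [⊗]  ⊢ p1, ((p1⊥ ⅋ p1) ⊗ p1⊥)
    [⅋]  ⊢ (p1⊥ ⅋ p1)
      [Ax]  ⊢ p1, p1⊥
    [Ax]  ⊢ p1, p1⊥

Result: YES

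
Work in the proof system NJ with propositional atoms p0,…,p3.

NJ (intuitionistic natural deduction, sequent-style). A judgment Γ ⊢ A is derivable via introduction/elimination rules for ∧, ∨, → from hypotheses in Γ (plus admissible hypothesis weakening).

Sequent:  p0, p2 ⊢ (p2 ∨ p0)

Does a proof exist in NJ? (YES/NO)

Derivation (root first):
[∨I₂] p0, p2 ⊢ (p2 ∨ p0)
  [Wk] p0, p2 ⊢ p0
    [Ax] p0 ⊢ p0

Result: YES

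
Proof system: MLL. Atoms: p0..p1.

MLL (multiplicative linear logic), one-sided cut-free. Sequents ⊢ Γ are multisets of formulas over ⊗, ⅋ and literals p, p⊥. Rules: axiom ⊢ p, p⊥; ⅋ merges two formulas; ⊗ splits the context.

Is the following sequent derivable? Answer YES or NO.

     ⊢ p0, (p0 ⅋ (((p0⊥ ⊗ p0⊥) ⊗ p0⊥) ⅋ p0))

Proof tree:
[⅋]  ⊢ p0, (p0 ⅋ (((p0⊥ ⊗ p0⊥) ⊗ p0⊥) ⅋ p0))
  [⅋]  ⊢ p0, p0, (((p0⊥ ⊗ p0⊥) ⊗ p0⊥) ⅋ p0)
    [⊗]  ⊢ p0, p0, p0, ((p0⊥ ⊗ p0⊥) ⊗ p0⊥)
      [⊗]  ⊢ p0, p0, (p0⊥ ⊗ p0⊥)
        [Ax]  ⊢ p0, p0⊥
        [Ax]  ⊢ p0, p0⊥
      [Ax]  ⊢ p0, p0⊥

Result: YES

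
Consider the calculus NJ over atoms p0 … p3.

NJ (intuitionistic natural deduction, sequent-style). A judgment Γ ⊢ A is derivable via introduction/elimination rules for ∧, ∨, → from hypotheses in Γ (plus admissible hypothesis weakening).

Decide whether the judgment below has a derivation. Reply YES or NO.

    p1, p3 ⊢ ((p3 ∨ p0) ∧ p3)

Proof tree:
[∧I] p1, p3 ⊢ ((p3 ∨ p0) ∧ p3)
  [∨I₁] p3, p1 ⊢ (p3 ∨ p0)
    [Wk] p3, p1 ⊢ p3
      [Ax] p3 ⊢ p3
  [Wk] p3, p1 ⊢ p3
    [Ax] p3 ⊢ p3

Result: YES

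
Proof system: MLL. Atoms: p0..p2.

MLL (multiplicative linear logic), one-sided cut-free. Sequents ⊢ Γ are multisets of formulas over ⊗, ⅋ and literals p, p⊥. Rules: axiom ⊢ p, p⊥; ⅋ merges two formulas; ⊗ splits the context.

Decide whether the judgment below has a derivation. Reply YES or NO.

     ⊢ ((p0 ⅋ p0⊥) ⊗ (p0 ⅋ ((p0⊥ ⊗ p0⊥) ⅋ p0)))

Derivation trace:
[⊗]  ⊢ ((p0 ⅋ p0⊥) ⊗ (p0 ⅋ ((p0⊥ ⊗ p0⊥) ⅋ p0)))
  [⅋]  ⊢ (p0 ⅋ p0⊥)
    [Ax]  ⊢ p0, p0⊥
  [⅋]  ⊢ (p0 ⅋ ((p0⊥ ⊗ p0⊥) ⅋ p0))
    [⅋]  ⊢ p0, ((p0⊥ ⊗ p0⊥) ⅋ p0)
      [⊗]  ⊢ p0, p0, (p0⊥ ⊗ p0⊥)
        [Ax]  ⊢ p0, p0⊥
        [Ax]  ⊢ p0, p0⊥

Result: YES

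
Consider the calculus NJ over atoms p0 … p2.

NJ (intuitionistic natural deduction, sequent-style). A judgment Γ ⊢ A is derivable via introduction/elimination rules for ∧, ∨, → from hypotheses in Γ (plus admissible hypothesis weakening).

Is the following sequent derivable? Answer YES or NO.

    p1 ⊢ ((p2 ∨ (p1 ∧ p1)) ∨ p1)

Proof tree:
[∨I₁] p1 ⊢ ((p2 ∨ (p1 ∧ p1)) ∨ p1)
  [∨I₂] p1 ⊢ (p2 ∨ (p1 ∧ p1))
    [∧I] p1 ⊢ (p1 ∧ p1)
      [Ax] p1 ⊢ p1
      [Ax] p1 ⊢ p1

Result: YES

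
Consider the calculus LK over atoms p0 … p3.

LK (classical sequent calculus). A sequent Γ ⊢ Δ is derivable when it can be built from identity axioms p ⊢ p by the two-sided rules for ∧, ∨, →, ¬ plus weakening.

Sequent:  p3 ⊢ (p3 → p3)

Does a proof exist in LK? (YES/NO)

Proof tree:
[→R] p3 ⊢ (p3 → p3)
  [WL] p3, p3 ⊢ p3
    [Ax] p3 ⊢ p3

Result: YES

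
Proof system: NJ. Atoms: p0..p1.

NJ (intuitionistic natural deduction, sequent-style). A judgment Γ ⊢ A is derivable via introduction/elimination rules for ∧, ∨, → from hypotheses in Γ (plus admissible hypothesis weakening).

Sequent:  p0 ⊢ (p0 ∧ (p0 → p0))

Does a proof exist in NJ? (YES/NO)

Proof tree:
[∧I] p0 ⊢ (p0 ∧ (p0 → p0))
  [Wk] p0, p0 ⊢ p0
    [Ax] p0 ⊢ p0
  [→I]  ⊢ (p0 → p0)
    [Ax] p0 ⊢ p0

Result: YES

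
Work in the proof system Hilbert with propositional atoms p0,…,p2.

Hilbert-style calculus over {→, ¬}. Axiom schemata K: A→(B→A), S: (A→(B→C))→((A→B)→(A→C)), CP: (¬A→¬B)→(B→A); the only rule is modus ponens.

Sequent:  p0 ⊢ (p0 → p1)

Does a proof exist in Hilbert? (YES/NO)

Enumerate valuations to refute Γ ⊢ Δ:
  v=000: Γ:[p0=F] Δ:[(p0 → p1)=T] refutes=False
  v=001: Γ:[p0=F] Δ:[(p0 → p1)=T] refutes=False
  v=010: Γ:[p0=F] Δ:[(p0 → p1)=T] refutes=False
  v=011: Γ:[p0=F] Δ:[(p0 → p1)=T] refutes=False
  v=100: Γ:[p0=T] Δ:[(p0 → p1)=F] refutes=True  ← countermodel

Result: NO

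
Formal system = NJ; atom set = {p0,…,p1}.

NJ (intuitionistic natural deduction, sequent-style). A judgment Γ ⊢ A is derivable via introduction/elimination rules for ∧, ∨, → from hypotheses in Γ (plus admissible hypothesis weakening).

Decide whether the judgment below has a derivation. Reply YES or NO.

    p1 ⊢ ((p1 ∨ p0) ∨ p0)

Derivation trace:
[∨I₁] p1 ⊢ ((p1 ∨ p0) ∨ p0)
  [∨I₁] p1 ⊢ (p1 ∨ p0)
    [Ax] p1 ⊢ p1

Result: YES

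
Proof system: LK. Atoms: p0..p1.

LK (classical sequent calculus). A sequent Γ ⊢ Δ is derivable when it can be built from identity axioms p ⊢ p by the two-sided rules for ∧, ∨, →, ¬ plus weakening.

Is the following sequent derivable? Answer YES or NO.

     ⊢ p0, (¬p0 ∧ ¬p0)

Derivation trace:
[∧R]  ⊢ p0, (¬p0 ∧ ¬p0)
  [¬R]  ⊢ p0, p0, ¬p0
    [WR] p0 ⊢ p0, p0
      [Ax] p0 ⊢ p0
  [¬R]  ⊢ p0, p0, ¬p0
    [WR] p0 ⊢ p0, p0
      [Ax] p0 ⊢ p0

Result: YES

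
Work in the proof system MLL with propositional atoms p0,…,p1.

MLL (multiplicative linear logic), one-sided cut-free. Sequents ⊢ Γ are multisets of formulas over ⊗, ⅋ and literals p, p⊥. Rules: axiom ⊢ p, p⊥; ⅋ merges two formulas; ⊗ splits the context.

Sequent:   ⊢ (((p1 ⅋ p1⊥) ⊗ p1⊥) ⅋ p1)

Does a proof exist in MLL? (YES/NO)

Derivation (root first):
[⅋]  ⊢ (((p1 ⅋ p1⊥) ⊗ p1⊥) ⅋ p1)
  [⊗]  ⊢ p1, ((p1 ⅋ p1⊥) ⊗ p1⊥)
    [⅋]  ⊢ (p1 ⅋ p1⊥)
      [Ax]  ⊢ p1, p1⊥
    [Ax]  ⊢ p1, p1⊥

Result: YES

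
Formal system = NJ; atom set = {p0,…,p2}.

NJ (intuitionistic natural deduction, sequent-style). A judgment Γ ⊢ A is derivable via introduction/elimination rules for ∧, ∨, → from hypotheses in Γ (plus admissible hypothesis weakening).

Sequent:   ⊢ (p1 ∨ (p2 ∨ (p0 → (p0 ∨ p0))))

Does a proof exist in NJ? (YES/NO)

Derivation trace:
[∨I₂]  ⊢ (p1 ∨ (p2 ∨ (p0 → (p0 ∨ p0))))
  [∨I₂]  ⊢ (p2 ∨ (p0 → (p0 ∨ p0)))
    [→I]  ⊢ (p0 → (p0 ∨ p0))
      [∨I₂] p0 ⊢ (p0 ∨ p0)
        [Ax] p0 ⊢ p0

Result: YES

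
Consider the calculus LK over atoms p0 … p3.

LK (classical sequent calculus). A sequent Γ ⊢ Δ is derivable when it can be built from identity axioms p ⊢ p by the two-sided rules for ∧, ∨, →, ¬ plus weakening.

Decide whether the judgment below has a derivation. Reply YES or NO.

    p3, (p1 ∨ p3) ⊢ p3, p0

Proof tree:
[∨L] p3, (p1 ∨ p3) ⊢ p3, p0
  [WR] p3, p1 ⊢ p3, p0
    [WL] p3, p1 ⊢ p3
      [Ax] p3 ⊢ p3
  [Ax] p3 ⊢ p3

Result: YES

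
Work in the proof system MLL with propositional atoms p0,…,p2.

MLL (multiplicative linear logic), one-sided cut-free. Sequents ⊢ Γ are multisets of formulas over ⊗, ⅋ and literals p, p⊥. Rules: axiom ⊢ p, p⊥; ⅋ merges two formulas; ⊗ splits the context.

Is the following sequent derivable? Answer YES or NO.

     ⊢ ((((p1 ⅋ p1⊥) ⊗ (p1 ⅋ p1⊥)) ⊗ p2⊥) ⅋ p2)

Derivation trace:
[⅋]  ⊢ ((((p1 ⅋ p1⊥) ⊗ (p1 ⅋ p1⊥)) ⊗ p2⊥) ⅋ p2)
  [⊗]  ⊢ p2, (((p1 ⅋ p1⊥) ⊗ (p1 ⅋ p1⊥)) ⊗ p2⊥)
    [⊗]  ⊢ ((p1 ⅋ p1⊥) ⊗ (p1 ⅋ p1⊥))
      [⅋]  ⊢ (p1 ⅋ p1⊥)
        [Ax]  ⊢ p1, p1⊥
      [⅋]  ⊢ (p1 ⅋ p1⊥)
        [Ax]  ⊢ p1, p1⊥
    [Ax]  ⊢ p2, p2⊥

Result: YES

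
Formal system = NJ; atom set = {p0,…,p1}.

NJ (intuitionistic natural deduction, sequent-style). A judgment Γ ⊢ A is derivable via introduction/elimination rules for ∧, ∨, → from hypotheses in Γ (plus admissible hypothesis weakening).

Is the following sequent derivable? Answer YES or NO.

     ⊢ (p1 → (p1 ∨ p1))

Derivation trace:
[→I]  ⊢ (p1 → (p1 ∨ p1))
  [∨I₁] p1 ⊢ (p1 ∨ p1)
    [Ax] p1 ⊢ p1

Result: YES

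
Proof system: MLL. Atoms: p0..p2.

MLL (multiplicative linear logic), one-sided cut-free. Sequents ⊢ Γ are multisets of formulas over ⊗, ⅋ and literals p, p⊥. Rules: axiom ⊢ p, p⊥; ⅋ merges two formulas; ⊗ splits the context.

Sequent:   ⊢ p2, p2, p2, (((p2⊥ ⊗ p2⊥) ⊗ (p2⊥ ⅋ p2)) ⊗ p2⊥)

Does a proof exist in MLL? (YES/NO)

Proof tree:
[⊗]  ⊢ p2, p2, p2, (((p2⊥ ⊗ p2⊥) ⊗ (p2⊥ ⅋ p2)) ⊗ p2⊥)
  [⊗]  ⊢ p2, p2, ((p2⊥ ⊗ p2⊥) ⊗ (p2⊥ ⅋ p2))
    [⊗]  ⊢ p2, p2, (p2⊥ ⊗ p2⊥)
      [Ax]  ⊢ p2, p2⊥
      [Ax]  ⊢ p2, p2⊥
    [⅋]  ⊢ (p2⊥ ⅋ p2)
      [Ax]  ⊢ p2, p2⊥
  [Ax]  ⊢ p2, p2⊥

Result: YES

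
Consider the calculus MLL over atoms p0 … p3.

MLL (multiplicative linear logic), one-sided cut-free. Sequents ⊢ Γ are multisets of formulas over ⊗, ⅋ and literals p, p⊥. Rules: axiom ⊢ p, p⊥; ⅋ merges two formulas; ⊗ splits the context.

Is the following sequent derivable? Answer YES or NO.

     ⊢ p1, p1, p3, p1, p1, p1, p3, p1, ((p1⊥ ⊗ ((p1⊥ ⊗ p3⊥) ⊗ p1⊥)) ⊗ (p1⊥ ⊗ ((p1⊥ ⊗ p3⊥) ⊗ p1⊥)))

Derivation trace:
[⊗]  ⊢ p1, p1, p3, p1, p1, p1, p3, p1, ((p1⊥ ⊗ ((p1⊥ ⊗ p3⊥) ⊗ p1⊥)) ⊗ (p1⊥ ⊗ ((p1⊥ ⊗ p3⊥) ⊗ p1⊥)))
  [⊗]  ⊢ p1, p1, p3, p1, (p1⊥ ⊗ ((p1⊥ ⊗ p3⊥) ⊗ p1⊥))
    [Ax]  ⊢ p1, p1⊥
    [⊗]  ⊢ p1, p3, p1, ((p1⊥ ⊗ p3⊥) ⊗ p1⊥)
      [⊗]  ⊢ p1, p3, (p1⊥ ⊗ p3⊥)
        [Ax]  ⊢ p1, p1⊥
        [Ax]  ⊢ p3, p3⊥
      [Ax]  ⊢ p1, p1⊥
  [⊗]  ⊢ p1, p1, p3, p1, (p1⊥ ⊗ ((p1⊥ ⊗ p3⊥) ⊗ p1⊥))
    [Ax]  ⊢ p1, p1⊥
    [⊗]  ⊢ p1, p3, p1, ((p1⊥ ⊗ p3⊥) ⊗ p1⊥)
      [⊗]  ⊢ p1, p3, (p1⊥ ⊗ p3⊥)
        [Ax]  ⊢ p1, p1⊥
        [Ax]  ⊢ p3, p3⊥
      [Ax]  ⊢ p1, p1⊥

Result: YES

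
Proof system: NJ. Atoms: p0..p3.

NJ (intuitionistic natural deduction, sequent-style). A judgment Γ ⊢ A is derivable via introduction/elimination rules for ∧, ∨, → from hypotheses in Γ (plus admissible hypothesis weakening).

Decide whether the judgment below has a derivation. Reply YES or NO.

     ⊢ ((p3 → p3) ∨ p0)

Proof tree:
[∨I₁]  ⊢ ((p3 → p3) ∨ p0)
  [→I]  ⊢ (p3 → p3)
    [Ax] p3 ⊢ p3

Result: YES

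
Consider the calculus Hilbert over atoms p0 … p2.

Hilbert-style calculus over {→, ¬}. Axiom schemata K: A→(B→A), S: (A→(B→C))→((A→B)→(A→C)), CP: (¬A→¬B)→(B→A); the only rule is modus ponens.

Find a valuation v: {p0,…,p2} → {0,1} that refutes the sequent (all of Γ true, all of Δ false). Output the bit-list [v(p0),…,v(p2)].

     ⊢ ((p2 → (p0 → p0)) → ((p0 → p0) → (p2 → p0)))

Truth-table refutation:
  v=000: Γ:[] Δ:[((p2 → (p0 → p0)) → ((p0 → p0) → (p2 → p0)))=T] refutes=False
  v=001: Γ:[] Δ:[((p2 → (p0 → p0)) → ((p0 → p0) → (p2 → p0)))=F] refutes=True  ← countermodel

Result: [0, 0, 1]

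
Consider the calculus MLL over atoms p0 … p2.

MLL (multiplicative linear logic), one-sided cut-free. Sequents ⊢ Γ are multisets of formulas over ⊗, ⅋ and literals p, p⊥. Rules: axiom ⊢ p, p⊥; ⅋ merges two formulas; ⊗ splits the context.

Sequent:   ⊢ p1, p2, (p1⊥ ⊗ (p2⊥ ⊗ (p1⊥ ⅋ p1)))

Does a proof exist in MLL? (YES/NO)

Derivation (root first):
[⊗]  ⊢ p1, p2, (p1⊥ ⊗ (p2⊥ ⊗ (p1⊥ ⅋ p1)))
  [Ax]  ⊢ p1, p1⊥
  [⊗]  ⊢ p2, (p2⊥ ⊗ (p1⊥ ⅋ p1))
    [Ax]  ⊢ p2, p2⊥
    [⅋]  ⊢ (p1⊥ ⅋ p1)
      [Ax]  ⊢ p1, p1⊥

Result: YES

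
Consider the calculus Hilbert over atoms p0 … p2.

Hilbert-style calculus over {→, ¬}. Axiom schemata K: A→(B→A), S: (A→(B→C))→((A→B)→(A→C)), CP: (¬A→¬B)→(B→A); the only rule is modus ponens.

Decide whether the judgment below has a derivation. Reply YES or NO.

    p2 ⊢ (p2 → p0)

Truth-table refutation:
  v=000: Γ:[p2=F] Δ:[(p2 → p0)=T] refutes=False
  v=001: Γ:[p2=T] Δ:[(p2 → p0)=F] refutes=True  ← countermodel

Result: NO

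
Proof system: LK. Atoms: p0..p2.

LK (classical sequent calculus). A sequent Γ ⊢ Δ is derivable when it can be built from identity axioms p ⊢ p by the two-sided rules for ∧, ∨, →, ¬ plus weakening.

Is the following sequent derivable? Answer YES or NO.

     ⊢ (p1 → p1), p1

Proof tree:
[WR]  ⊢ (p1 → p1), p1
  [→R]  ⊢ (p1 → p1)
    [Ax] p1 ⊢ p1

Result: YES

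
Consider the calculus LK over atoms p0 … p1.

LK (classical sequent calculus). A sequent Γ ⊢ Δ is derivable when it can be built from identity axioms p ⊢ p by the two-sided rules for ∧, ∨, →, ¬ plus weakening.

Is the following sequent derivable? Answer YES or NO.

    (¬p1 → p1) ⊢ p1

Derivation trace:
[→L] (¬p1 → p1) ⊢ p1
  [¬R]  ⊢ p1, ¬p1
    [Ax] p1 ⊢ p1
  [Ax] p1 ⊢ p1

Result: YES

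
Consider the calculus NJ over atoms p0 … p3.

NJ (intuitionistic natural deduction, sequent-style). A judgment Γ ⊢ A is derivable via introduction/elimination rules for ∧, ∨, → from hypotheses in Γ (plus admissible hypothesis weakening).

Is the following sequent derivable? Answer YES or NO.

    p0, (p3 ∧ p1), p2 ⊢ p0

Proof tree:
[Wk] p0, (p3 ∧ p1), p2 ⊢ p0
  [Wk] p0, (p3 ∧ p1) ⊢ p0
    [Ax] p0 ⊢ p0

Result: YES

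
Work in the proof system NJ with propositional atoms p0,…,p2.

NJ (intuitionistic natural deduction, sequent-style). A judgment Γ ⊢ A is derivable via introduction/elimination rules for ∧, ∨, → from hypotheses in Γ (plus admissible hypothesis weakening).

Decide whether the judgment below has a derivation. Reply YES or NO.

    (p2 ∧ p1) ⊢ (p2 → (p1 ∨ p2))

Derivation trace:
[Wk] (p2 ∧ p1) ⊢ (p2 → (p1 ∨ p2))
  [→I]  ⊢ (p2 → (p1 ∨ p2))
    [∨I₂] p2 ⊢ (p1 ∨ p2)
      [Ax] p2 ⊢ p2

Result: YES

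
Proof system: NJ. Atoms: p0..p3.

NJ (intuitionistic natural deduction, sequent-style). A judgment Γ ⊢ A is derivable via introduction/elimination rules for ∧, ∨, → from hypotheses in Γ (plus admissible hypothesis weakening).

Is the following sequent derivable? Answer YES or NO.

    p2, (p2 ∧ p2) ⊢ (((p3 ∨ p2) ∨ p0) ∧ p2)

Derivation (root first):
[∧I] p2, (p2 ∧ p2) ⊢ (((p3 ∨ p2) ∨ p0) ∧ p2)
  [∨I₁] p2 ⊢ ((p3 ∨ p2) ∨ p0)
    [∨I₂] p2 ⊢ (p3 ∨ p2)
      [Ax] p2 ⊢ p2
  [Wk] p2, (p2 ∧ p2) ⊢ p2
    [Ax] p2 ⊢ p2

Result: YES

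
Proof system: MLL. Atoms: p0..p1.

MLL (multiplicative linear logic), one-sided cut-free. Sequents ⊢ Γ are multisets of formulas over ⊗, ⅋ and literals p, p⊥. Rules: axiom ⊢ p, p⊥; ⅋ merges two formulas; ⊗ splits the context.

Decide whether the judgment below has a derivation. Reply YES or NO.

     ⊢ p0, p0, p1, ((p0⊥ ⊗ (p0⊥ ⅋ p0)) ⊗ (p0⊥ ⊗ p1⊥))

Derivation (root first):
[⊗]  ⊢ p0, p0, p1, ((p0⊥ ⊗ (p0⊥ ⅋ p0)) ⊗ (p0⊥ ⊗ p1⊥))
  [⊗]  ⊢ p0, (p0⊥ ⊗ (p0⊥ ⅋ p0))
    [Ax]  ⊢ p0, p0⊥
    [⅋]  ⊢ (p0⊥ ⅋ p0)
      [Ax]  ⊢ p0, p0⊥
  [⊗]  ⊢ p0, p1, (p0⊥ ⊗ p1⊥)
    [Ax]  ⊢ p0, p0⊥
    [Ax]  ⊢ p1, p1⊥

Result: YES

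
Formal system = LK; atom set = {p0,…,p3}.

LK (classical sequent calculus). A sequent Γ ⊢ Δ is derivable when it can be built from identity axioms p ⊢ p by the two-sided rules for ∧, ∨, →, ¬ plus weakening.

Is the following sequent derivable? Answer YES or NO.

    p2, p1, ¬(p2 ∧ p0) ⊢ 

Truth-table refutation:
  v=0000: Γ:[p2=F, p1=F, ¬(p2 ∧ p0)=T] Δ:[] refutes=False
  v=0001: Γ:[p2=F, p1=F, ¬(p2 ∧ p0)=T] Δ:[] refutes=False
  v=0010: Γ:[p2=T, p1=F, ¬(p2 ∧ p0)=T] Δ:[] refutes=False
  v=0011: Γ:[p2=T, p1=F, ¬(p2 ∧ p0)=T] Δ:[] refutes=False
  v=0100: Γ:[p2=F, p1=T, ¬(p2 ∧ p0)=T] Δ:[] refutes=False
  v=0101: Γ:[p2=F, p1=T, ¬(p2 ∧ p0)=T] Δ:[] refutes=False
  v=0110: Γ:[p2=T, p1=T, ¬(p2 ∧ p0)=T] Δ:[] refutes=True  ← countermodel

Result: NO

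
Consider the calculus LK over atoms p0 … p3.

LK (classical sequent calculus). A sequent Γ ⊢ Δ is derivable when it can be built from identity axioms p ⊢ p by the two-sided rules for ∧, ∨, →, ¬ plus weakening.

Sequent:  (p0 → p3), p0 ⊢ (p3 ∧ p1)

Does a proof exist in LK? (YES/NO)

Truth-table refutation:
  v=0000: Γ:[(p0 → p3)=T, p0=F] Δ:[(p3 ∧ p1)=F] refutes=False
  v=0001: Γ:[(p0 → p3)=T, p0=F] Δ:[(p3 ∧ p1)=F] refutes=False
  v=0010: Γ:[(p0 → p3)=T, p0=F] Δ:[(p3 ∧ p1)=F] refutes=False
  v=0011: Γ:[(p0 → p3)=T, p0=F] Δ:[(p3 ∧ p1)=F] refutes=False
  v=0100: Γ:[(p0 → p3)=T, p0=F] Δ:[(p3 ∧ p1)=F] refutes=False
  v=0101: Γ:[(p0 → p3)=T, p0=F] Δ:[(p3 ∧ p1)=T] refutes=False
  v=0110: Γ:[(p0 → p3)=T, p0=F] Δ:[(p3 ∧ p1)=F] refutes=False
  v=0111: Γ:[(p0 → p3)=T, p0=F] Δ:[(p3 ∧ p1)=T] refutes=False
  v=1000: Γ:[(p0 → p3)=F, p0=T] Δ:[(p3 ∧ p1)=F] refutes=False
  v=1001: Γ:[(p0 → p3)=T, p0=T] Δ:[(p3 ∧ p1)=F] refutes=True  ← countermodel

Result: NO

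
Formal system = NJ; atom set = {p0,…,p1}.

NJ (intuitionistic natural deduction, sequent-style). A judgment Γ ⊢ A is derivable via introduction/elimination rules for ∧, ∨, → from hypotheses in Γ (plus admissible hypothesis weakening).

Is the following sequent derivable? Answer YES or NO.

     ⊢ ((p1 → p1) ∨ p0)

Proof tree:
[∨I₁]  ⊢ ((p1 → p1) ∨ p0)
  [→I]  ⊢ (p1 → p1)
    [Ax] p1 ⊢ p1

Result: YES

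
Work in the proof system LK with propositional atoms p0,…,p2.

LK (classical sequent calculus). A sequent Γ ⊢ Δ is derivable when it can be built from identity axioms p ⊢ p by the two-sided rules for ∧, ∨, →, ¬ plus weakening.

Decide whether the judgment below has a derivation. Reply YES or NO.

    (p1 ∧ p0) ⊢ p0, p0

Proof tree:
[∧L] (p1 ∧ p0) ⊢ p0, p0
  [WL] p0, p1 ⊢ p0, p0
    [WR] p0 ⊢ p0, p0
      [Ax] p0 ⊢ p0

Result: YES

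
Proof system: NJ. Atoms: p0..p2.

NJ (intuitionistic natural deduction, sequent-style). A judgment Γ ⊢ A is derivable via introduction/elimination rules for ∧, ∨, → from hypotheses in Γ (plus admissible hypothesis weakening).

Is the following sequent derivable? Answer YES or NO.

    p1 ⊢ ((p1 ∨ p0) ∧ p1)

Derivation trace:
[∧I] p1 ⊢ ((p1 ∨ p0) ∧ p1)
  [∨I₁] p1 ⊢ (p1 ∨ p0)
    [Ax] p1 ⊢ p1
  [Ax] p1 ⊢ p1

Result: YES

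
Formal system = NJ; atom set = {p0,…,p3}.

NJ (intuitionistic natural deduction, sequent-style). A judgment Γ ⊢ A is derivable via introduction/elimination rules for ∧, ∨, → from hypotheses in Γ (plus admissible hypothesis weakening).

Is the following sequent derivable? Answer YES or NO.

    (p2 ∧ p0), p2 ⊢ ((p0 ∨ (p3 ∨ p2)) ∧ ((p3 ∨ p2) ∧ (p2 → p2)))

Derivation (root first):
[∧I] (p2 ∧ p0), p2 ⊢ ((p0 ∨ (p3 ∨ p2)) ∧ ((p3 ∨ p2) ∧ (p2 → p2)))
  [∨I₂] p2 ⊢ (p0 ∨ (p3 ∨ p2))
    [∨I₂] p2 ⊢ (p3 ∨ p2)
      [Ax] p2 ⊢ p2
  [Wk] p2, (p2 ∧ p0) ⊢ ((p3 ∨ p2) ∧ (p2 → p2))
    [∧I] p2 ⊢ ((p3 ∨ p2) ∧ (p2 → p2))
      [∨I₂] p2 ⊢ (p3 ∨ p2)
        [Ax] p2 ⊢ p2
      [→I]  ⊢ (p2 → p2)
        [Ax] p2 ⊢ p2

Result: YES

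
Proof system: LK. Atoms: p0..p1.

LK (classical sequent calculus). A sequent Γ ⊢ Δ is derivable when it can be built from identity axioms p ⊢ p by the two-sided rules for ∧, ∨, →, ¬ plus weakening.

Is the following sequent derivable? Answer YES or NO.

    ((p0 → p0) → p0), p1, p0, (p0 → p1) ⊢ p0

Proof tree:
[→L] ((p0 → p0) → p0), p1, p0, (p0 → p1) ⊢ p0
  [WL] p0, p1 ⊢ p0
    [Ax] p0 ⊢ p0
  [WL] ((p0 → p0) → p0), p1 ⊢ p0
    [→L] ((p0 → p0) → p0) ⊢ p0
      [→R]  ⊢ (p0 → p0)
        [Ax] p0 ⊢ p0
      [Ax] p0 ⊢ p0

Result: YES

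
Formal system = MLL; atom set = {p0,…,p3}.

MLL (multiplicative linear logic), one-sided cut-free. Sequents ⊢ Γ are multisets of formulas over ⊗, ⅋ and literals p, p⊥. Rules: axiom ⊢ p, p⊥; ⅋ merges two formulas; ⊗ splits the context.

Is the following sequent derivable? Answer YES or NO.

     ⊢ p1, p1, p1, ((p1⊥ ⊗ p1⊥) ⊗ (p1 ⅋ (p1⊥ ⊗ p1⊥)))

Derivation trace:
[⊗]  ⊢ p1, p1, p1, ((p1⊥ ⊗ p1⊥) ⊗ (p1 ⅋ (p1⊥ ⊗ p1⊥)))
  [⊗]  ⊢ p1, p1, (p1⊥ ⊗ p1⊥)
    [Ax]  ⊢ p1, p1⊥
    [Ax]  ⊢ p1, p1⊥
  [⅋]  ⊢ p1, (p1 ⅋ (p1⊥ ⊗ p1⊥))
    [⊗]  ⊢ p1, p1, (p1⊥ ⊗ p1⊥)
      [Ax]  ⊢ p1, p1⊥
      [Ax]  ⊢ p1, p1⊥

Result: YES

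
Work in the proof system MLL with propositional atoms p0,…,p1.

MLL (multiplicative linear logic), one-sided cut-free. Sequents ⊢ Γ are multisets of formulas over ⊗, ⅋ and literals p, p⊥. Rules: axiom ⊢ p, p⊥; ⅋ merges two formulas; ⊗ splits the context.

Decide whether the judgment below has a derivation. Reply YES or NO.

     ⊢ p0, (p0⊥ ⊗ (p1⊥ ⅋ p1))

Proof tree:
[⊗]  ⊢ p0, (p0⊥ ⊗ (p1⊥ ⅋ p1))
  [Ax]  ⊢ p0, p0⊥
  [⅋]  ⊢ (p1⊥ ⅋ p1)
    [Ax]  ⊢ p1, p1⊥

Result: YES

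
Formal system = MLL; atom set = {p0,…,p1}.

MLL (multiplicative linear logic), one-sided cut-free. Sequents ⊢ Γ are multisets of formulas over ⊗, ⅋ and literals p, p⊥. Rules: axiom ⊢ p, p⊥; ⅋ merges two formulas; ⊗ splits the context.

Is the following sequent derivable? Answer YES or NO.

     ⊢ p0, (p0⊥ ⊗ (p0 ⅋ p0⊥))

Derivation (root first):
[⊗]  ⊢ p0, (p0⊥ ⊗ (p0 ⅋ p0⊥))
  [Ax]  ⊢ p0, p0⊥
  [⅋]  ⊢ (p0 ⅋ p0⊥)
    [Ax]  ⊢ p0, p0⊥

Result: YES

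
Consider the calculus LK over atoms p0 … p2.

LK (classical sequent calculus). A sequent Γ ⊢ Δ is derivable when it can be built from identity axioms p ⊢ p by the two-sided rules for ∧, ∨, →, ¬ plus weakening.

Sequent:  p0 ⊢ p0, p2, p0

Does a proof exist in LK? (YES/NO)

Derivation (root first):
[WR] p0 ⊢ p0, p2, p0
  [WR] p0 ⊢ p0, p2
    [Ax] p0 ⊢ p0

Result: YES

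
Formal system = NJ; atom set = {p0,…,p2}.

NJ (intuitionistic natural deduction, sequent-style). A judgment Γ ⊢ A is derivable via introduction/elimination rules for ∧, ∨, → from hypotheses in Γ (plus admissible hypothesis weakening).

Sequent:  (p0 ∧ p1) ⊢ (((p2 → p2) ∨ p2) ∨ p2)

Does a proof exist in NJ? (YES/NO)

Derivation (root first):
[∨I₁] (p0 ∧ p1) ⊢ (((p2 → p2) ∨ p2) ∨ p2)
  [Wk] (p0 ∧ p1) ⊢ ((p2 → p2) ∨ p2)
    [∨I₁]  ⊢ ((p2 → p2) ∨ p2)
      [→I]  ⊢ (p2 → p2)
        [Ax] p2 ⊢ p2

Result: YES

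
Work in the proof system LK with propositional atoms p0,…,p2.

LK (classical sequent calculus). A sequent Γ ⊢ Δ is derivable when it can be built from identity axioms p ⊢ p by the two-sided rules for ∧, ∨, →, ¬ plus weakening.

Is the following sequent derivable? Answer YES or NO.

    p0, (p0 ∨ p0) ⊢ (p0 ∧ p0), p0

Derivation (root first):
[∨L] p0, (p0 ∨ p0) ⊢ (p0 ∧ p0), p0
  [∧R] p0 ⊢ (p0 ∧ p0)
    [Ax] p0 ⊢ p0
    [Ax] p0 ⊢ p0
  [WL] p0, p0 ⊢ p0
    [Ax] p0 ⊢ p0

Result: YES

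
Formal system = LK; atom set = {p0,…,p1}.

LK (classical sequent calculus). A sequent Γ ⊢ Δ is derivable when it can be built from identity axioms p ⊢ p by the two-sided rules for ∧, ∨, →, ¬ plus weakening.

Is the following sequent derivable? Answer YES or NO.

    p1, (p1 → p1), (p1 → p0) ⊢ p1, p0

Derivation trace:
[→L] p1, (p1 → p1), (p1 → p0) ⊢ p1, p0
  [→L] p1, (p1 → p1) ⊢ p1
    [Ax] p1 ⊢ p1
    [Ax] p1 ⊢ p1
  [WR] p0 ⊢ p0, p1
    [Ax] p0 ⊢ p0

Result: YES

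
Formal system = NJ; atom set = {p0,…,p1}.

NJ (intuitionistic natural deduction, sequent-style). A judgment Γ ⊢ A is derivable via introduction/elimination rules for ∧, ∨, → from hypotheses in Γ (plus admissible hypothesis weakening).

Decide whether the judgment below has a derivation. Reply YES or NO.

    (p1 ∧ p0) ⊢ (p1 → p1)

Derivation (root first):
[Wk] (p1 ∧ p0) ⊢ (p1 → p1)
  [→I]  ⊢ (p1 → p1)
    [Ax] p1 ⊢ p1

Result: YES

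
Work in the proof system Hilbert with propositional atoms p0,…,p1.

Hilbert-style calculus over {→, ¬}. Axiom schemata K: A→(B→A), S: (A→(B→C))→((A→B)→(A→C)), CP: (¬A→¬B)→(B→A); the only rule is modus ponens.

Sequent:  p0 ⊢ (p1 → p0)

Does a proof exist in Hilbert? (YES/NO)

Proof tree:
[MP] p0 ⊢ (p1 → p0)
  [K]  ⊢ (p0 → (p1 → p0))
  [MP] p0 ⊢ p0
    [MP] p0 ⊢ (p0 → p0)
      [K]  ⊢ (p0 → (p0 → p0))
      [Hyp] p0 ⊢ p0
    [Hyp] p0 ⊢ p0

Result: YES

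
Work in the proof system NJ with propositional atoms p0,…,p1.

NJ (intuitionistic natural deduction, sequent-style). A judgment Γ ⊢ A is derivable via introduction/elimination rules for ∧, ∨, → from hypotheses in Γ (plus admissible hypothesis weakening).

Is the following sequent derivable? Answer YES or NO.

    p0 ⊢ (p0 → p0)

Proof tree:
[Wk] p0 ⊢ (p0 → p0)
  [→I]  ⊢ (p0 → p0)
    [Ax] p0 ⊢ p0

Result: YES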